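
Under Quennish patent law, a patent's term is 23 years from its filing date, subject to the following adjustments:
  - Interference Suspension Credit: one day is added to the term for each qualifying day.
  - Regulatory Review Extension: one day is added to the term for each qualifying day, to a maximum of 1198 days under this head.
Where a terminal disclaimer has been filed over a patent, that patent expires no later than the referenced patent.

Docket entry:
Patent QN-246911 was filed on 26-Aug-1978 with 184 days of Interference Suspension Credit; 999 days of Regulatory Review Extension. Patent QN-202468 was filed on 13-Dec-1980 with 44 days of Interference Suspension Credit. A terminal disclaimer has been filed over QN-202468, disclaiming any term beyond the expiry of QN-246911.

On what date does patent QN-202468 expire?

January 26, 2004

Natural term of QN-202468:
  Base: filing + 23 years → 13 December 2003.
  Interference Suspension Credit: +44 days → 26 January 2004.
Expiry of referenced patent QN-246911:
  Base: filing + 23 years → 26 August 2001.
  Interference Suspension Credit: +184 days → 26 February 2002.
  Regulatory Review Extension: 999 days (within the 1198-day cap) → +999 days → 21 November 2004.
Terminal disclaimer: QN-202468 expires on the earlier of 26 January 2004 and 21 November 2004.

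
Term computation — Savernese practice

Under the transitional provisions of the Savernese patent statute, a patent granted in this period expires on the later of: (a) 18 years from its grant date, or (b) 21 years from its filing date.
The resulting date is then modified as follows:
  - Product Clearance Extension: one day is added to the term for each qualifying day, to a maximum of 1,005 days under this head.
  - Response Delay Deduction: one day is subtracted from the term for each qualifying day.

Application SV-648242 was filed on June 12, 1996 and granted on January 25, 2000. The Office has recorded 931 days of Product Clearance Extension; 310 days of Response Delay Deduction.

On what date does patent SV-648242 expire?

(a) grant + 18 years → 25 January 2018.
(b) filing + 21 years → 12 June 2017.
Later of the two: 25 January 2018.
Product Clearance Extension: 931 days (within the 1005-day cap) → +931 days → 13 August 2020.
Response Delay Deduction: −310 days → 8 October 2019.

October 8, 2019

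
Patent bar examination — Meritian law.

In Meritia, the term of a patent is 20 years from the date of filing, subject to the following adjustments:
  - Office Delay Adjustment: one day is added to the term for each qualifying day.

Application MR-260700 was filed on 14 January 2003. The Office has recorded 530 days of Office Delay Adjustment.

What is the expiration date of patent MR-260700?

June 27, 2024

Base term: filing date + 20 years → 14 January 2023.
Office Delay Adjustment: +530 days → 27 June 2024.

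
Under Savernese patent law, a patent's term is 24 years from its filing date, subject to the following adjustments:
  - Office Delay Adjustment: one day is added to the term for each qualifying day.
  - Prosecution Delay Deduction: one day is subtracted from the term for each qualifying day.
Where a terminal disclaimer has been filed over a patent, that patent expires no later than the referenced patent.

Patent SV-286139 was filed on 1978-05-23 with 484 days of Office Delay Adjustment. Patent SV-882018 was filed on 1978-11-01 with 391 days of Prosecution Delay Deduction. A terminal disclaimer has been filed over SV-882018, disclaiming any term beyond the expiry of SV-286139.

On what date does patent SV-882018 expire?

Natural term of SV-882018:
  Base: filing + 24 years → 1 November 2002.
  Prosecution Delay Deduction: −391 days → 6 October 2001.
Expiry of referenced patent SV-286139:
  Base: filing + 24 years → 23 May 2002.
  Office Delay Adjustment: +484 days → 19 September 2003.
Terminal disclaimer: SV-882018 expires on the earlier of 6 October 2001 and 19 September 2003.

2001-10-06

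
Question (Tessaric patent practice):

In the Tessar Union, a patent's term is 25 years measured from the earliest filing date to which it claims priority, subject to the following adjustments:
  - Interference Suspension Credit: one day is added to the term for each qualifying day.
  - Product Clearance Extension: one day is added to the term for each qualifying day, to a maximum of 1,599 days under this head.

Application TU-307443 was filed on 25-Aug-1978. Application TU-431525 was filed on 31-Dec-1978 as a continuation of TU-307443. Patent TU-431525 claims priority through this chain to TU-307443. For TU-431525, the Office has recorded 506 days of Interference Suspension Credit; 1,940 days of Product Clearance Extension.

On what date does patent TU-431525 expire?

Earliest priority filing: 25 August 1978.
Base term: 25 August 1978 + 25 years → 25 August 2003.
Interference Suspension Credit: +506 days → 12 January 2005.
Product Clearance Extension: 1940 days claimed exceeds the 1599-day cap, so +1599 days → 30 May 2009.

2009-05-30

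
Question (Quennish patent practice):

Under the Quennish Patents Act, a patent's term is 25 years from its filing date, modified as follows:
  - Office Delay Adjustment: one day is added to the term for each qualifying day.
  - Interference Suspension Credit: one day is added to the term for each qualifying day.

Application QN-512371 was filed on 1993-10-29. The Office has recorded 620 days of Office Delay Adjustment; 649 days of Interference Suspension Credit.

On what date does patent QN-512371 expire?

Base term: filing date + 25 years → 29 October 2018.
Office Delay Adjustment: +620 days → 10 July 2020.
Interference Suspension Credit: +649 days → 20 April 2022.

April 20, 2022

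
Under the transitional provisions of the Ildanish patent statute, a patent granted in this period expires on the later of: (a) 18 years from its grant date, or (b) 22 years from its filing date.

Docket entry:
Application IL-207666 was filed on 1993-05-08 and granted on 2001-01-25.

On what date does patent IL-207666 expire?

(a) grant + 18 years → 25 January 2019.
(b) filing + 22 years → 8 May 2015.
Later of the two: 25 January 2019.

January 25, 2019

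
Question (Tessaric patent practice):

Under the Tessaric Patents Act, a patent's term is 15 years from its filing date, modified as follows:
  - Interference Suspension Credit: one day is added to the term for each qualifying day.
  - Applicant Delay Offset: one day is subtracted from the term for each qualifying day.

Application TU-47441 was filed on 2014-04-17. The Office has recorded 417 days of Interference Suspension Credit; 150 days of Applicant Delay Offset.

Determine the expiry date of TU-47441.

Base term: filing date + 15 years → 17 April 2029.
Interference Suspension Credit: +417 days → 8 June 2030.
Applicant Delay Offset: −150 days → 9 January 2030.

January 9, 2030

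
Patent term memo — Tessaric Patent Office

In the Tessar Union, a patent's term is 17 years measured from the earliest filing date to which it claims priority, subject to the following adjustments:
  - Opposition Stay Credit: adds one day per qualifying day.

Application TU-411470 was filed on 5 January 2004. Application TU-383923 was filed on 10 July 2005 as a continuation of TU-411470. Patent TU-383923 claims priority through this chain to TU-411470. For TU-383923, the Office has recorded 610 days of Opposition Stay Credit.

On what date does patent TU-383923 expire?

Earliest priority filing: 5 January 2004.
Base term: 5 January 2004 + 17 years → 5 January 2021.
Opposition Stay Credit: +610 days → 7 September 2022.

September 7, 2022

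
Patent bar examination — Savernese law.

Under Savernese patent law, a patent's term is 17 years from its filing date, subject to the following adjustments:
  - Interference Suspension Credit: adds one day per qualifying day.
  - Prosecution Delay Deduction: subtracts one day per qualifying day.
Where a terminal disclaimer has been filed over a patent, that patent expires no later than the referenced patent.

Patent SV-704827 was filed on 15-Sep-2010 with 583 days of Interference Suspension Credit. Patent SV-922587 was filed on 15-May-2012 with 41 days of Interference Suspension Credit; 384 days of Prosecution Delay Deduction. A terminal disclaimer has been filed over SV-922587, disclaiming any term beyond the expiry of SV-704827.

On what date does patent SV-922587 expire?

Natural term of SV-922587:
  Base: filing + 17 years → 15 May 2029.
  Interference Suspension Credit: +41 days → 25 June 2029.
  Prosecution Delay Deduction: −384 days → 6 June 2028.
Expiry of referenced patent SV-704827:
  Base: filing + 17 years → 15 September 2027.
  Interference Suspension Credit: +583 days → 20 April 2029.
Terminal disclaimer: SV-922587 expires on the earlier of 6 June 2028 and 20 April 2029.

2028-06-06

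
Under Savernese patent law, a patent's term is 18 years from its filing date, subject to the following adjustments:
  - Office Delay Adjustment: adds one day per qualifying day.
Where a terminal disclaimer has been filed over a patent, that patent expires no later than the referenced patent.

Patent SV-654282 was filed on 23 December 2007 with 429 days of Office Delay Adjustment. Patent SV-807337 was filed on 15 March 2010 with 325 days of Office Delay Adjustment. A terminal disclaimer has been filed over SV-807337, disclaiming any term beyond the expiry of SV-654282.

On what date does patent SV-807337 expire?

Natural term of SV-807337:
  Base: filing + 18 years → 15 March 2028.
  Office Delay Adjustment: +325 days → 3 February 2029.
Expiry of referenced patent SV-654282:
  Base: filing + 18 years → 23 December 2025.
  Office Delay Adjustment: +429 days → 25 February 2027.
Terminal disclaimer: SV-807337 expires on the earlier of 3 February 2029 and 25 February 2027.

February 25, 2027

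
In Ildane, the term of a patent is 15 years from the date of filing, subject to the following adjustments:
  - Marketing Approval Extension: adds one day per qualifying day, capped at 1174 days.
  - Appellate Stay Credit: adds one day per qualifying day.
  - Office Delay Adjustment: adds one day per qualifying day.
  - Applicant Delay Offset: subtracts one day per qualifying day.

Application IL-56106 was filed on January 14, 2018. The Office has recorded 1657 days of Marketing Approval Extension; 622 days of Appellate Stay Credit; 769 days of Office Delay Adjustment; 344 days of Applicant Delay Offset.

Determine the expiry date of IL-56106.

2039-02-13

Base term: filing date + 15 years → 14 January 2033.
Marketing Approval Extension: 1657 days claimed exceeds the 1174-day cap, so +1174 days → 2 April 2036.
Appellate Stay Credit: +622 days → 15 December 2037.
Office Delay Adjustment: +769 days → 23 January 2040.
Applicant Delay Offset: −344 days → 13 February 2039.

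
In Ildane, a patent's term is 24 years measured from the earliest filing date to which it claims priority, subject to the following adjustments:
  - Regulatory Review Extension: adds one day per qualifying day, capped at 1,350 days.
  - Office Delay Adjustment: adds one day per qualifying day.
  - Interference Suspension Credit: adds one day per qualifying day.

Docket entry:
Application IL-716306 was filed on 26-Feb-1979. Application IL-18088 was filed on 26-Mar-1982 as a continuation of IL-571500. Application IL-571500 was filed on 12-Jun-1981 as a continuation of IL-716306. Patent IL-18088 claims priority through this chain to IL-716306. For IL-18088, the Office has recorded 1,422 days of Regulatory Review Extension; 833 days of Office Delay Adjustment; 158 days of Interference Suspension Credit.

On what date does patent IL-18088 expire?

July 25, 2009

Earliest priority filing: 26 February 1979.
Base term: 26 February 1979 + 24 years → 26 February 2003.
Regulatory Review Extension: 1422 days claimed exceeds the 1350-day cap, so +1350 days → 7 November 2006.
Office Delay Adjustment: +833 days → 17 February 2009.
Interference Suspension Credit: +158 days → 25 July 2009.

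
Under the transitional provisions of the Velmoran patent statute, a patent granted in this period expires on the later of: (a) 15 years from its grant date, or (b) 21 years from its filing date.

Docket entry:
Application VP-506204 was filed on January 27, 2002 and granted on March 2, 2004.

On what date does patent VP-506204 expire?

(a) grant + 15 years → 2 March 2019.
(b) filing + 21 years → 27 January 2023.
Later of the two: 27 January 2023.

January 27, 2023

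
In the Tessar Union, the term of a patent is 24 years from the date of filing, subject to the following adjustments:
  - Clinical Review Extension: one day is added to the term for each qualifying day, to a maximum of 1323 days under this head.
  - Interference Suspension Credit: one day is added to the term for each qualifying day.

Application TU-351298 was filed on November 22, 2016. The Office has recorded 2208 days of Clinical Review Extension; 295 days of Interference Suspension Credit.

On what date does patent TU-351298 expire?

Base term: filing date + 24 years → 22 November 2040.
Clinical Review Extension: 2208 days claimed exceeds the 1323-day cap, so +1323 days → 7 July 2044.
Interference Suspension Credit: +295 days → 28 April 2045.

April 28, 2045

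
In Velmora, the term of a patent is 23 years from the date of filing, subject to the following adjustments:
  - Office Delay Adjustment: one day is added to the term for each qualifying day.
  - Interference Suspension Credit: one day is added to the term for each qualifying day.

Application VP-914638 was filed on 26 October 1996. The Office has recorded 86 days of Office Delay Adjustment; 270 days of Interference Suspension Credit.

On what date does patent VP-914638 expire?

2020-10-16

Base term: filing date + 23 years → 26 October 2019.
Office Delay Adjustment: +86 days → 20 January 2020.
Interference Suspension Credit: +270 days → 16 October 2020.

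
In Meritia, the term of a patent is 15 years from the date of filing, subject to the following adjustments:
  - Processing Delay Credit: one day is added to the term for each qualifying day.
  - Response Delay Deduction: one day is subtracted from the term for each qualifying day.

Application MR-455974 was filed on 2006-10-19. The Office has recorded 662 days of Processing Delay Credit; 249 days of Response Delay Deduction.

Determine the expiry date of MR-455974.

December 6, 2022

Base term: filing date + 15 years → 19 October 2021.
Processing Delay Credit: +662 days → 12 August 2023.
Response Delay Deduction: −249 days → 6 December 2022.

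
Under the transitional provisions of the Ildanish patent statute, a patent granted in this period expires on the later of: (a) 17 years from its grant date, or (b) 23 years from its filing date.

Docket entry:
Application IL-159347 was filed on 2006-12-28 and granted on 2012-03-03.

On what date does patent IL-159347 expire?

2029-12-28

(a) grant + 17 years → 3 March 2029.
(b) filing + 23 years → 28 December 2029.
Later of the two: 28 December 2029.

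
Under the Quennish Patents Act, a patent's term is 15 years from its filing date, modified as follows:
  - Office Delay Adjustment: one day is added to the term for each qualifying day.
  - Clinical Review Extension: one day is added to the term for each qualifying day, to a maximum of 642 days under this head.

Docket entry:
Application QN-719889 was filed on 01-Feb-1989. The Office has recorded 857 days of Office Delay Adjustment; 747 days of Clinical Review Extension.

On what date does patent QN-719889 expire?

March 10, 2008

Base term: filing date + 15 years → 1 February 2004.
Office Delay Adjustment: +857 days → 7 June 2006.
Clinical Review Extension: 747 days claimed exceeds the 642-day cap, so +642 days → 10 March 2008.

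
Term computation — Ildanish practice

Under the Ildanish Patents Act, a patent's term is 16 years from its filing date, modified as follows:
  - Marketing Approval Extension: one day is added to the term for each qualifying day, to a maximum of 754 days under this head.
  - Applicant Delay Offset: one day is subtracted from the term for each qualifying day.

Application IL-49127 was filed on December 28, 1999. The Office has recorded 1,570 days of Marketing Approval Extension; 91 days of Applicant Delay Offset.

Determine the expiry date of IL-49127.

Base term: filing date + 16 years → 28 December 2015.
Marketing Approval Extension: 1570 days claimed exceeds the 754-day cap, so +754 days → 20 January 2018.
Applicant Delay Offset: −91 days → 21 October 2017.

October 21, 2017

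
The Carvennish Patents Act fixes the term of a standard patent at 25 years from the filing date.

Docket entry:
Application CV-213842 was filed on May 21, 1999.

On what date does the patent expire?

2024-05-21

Filing date + 25 years → 21 May 2024.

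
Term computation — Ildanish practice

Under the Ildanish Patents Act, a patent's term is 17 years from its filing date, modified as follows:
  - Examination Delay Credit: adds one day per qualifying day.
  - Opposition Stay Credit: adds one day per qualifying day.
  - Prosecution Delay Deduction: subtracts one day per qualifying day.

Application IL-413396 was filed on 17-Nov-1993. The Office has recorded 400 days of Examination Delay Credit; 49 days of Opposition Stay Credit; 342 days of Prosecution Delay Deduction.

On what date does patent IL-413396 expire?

2011-03-04

Base term: filing date + 17 years → 17 November 2010.
Examination Delay Credit: +400 days → 22 December 2011.
Opposition Stay Credit: +49 days → 9 February 2012.
Prosecution Delay Deduction: −342 days → 4 March 2011.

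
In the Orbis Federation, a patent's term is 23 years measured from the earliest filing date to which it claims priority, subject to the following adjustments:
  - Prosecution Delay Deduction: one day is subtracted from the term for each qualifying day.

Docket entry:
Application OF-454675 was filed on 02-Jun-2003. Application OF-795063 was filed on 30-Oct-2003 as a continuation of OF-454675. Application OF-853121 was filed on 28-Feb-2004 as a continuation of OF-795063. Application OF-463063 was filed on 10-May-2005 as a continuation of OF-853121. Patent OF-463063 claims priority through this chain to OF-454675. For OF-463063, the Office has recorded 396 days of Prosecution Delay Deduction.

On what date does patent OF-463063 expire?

May 2, 2025

Earliest priority filing: 2 June 2003.
Base term: 2 June 2003 + 23 years → 2 June 2026.
Prosecution Delay Deduction: −396 days → 2 May 2025.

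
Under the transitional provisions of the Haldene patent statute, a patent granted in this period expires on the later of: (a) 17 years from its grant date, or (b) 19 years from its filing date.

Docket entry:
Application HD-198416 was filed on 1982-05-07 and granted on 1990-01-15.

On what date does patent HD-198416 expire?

January 15, 2007

(a) grant + 17 years → 15 January 2007.
(b) filing + 19 years → 7 May 2001.
Later of the two: 15 January 2007.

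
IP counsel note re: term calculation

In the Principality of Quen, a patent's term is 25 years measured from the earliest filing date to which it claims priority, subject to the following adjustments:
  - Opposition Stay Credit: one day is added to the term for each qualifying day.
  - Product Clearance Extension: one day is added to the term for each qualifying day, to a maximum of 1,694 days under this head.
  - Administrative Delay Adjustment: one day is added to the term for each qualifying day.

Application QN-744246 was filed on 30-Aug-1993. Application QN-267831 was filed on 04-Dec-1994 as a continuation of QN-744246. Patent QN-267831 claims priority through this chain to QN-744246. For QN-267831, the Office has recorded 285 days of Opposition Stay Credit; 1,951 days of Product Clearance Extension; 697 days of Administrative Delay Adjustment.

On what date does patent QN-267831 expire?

Earliest priority filing: 30 August 1993.
Base term: 30 August 1993 + 25 years → 30 August 2018.
Opposition Stay Credit: +285 days → 11 June 2019.
Product Clearance Extension: 1951 days claimed exceeds the 1694-day cap, so +1694 days → 30 January 2024.
Administrative Delay Adjustment: +697 days → 27 December 2025.

December 27, 2025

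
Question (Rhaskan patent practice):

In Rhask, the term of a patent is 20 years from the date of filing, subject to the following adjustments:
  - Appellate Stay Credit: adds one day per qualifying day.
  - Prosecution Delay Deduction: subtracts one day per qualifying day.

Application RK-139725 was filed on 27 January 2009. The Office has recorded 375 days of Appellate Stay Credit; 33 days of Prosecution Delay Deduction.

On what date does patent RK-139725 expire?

January 4, 2030

Base term: filing date + 20 years → 27 January 2029.
Appellate Stay Credit: +375 days → 6 February 2030.
Prosecution Delay Deduction: −33 days → 4 January 2030.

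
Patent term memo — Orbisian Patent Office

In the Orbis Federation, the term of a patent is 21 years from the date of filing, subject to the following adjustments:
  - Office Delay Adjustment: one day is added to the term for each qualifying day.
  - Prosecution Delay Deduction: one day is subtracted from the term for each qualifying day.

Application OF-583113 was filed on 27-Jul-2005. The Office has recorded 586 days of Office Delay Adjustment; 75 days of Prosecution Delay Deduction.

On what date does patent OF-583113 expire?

2027-12-20

Base term: filing date + 21 years → 27 July 2026.
Office Delay Adjustment: +586 days → 4 March 2028.
Prosecution Delay Deduction: −75 days → 20 December 2027.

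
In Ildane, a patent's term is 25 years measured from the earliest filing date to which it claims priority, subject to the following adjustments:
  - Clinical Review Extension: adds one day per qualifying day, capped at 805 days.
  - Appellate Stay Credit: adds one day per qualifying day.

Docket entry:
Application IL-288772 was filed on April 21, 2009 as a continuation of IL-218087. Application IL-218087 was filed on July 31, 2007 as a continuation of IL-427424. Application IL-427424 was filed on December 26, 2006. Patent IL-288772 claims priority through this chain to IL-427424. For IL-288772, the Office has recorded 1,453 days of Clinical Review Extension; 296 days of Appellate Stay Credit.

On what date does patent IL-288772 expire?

December 31, 2034

Earliest priority filing: 26 December 2006.
Base term: 26 December 2006 + 25 years → 26 December 2031.
Clinical Review Extension: 1453 days claimed exceeds the 805-day cap, so +805 days → 10 March 2034.
Appellate Stay Credit: +296 days → 31 December 2034.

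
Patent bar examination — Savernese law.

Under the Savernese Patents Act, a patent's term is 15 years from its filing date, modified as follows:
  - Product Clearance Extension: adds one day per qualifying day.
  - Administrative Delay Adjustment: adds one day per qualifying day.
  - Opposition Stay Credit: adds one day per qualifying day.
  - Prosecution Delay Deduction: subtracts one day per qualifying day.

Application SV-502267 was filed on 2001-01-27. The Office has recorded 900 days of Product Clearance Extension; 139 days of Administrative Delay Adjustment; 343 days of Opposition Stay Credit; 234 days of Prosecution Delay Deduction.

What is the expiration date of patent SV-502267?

March 20, 2019

Base term: filing date + 15 years → 27 January 2016.
Product Clearance Extension: +900 days → 15 July 2018.
Administrative Delay Adjustment: +139 days → 1 December 2018.
Opposition Stay Credit: +343 days → 9 November 2019.
Prosecution Delay Deduction: −234 days → 20 March 2019.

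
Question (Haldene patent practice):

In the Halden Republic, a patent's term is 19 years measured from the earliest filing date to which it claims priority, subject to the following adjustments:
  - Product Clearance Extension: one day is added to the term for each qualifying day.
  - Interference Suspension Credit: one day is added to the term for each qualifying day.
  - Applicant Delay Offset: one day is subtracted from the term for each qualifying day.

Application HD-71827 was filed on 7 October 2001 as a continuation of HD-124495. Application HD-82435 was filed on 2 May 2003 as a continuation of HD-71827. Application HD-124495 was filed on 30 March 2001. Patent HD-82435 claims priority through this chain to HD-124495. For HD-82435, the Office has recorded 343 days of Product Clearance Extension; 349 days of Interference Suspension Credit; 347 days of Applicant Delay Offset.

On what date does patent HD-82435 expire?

Earliest priority filing: 30 March 2001.
Base term: 30 March 2001 + 19 years → 30 March 2020.
Product Clearance Extension: +343 days → 8 March 2021.
Interference Suspension Credit: +349 days → 20 February 2022.
Applicant Delay Offset: −347 days → 10 March 2021.

2021-03-10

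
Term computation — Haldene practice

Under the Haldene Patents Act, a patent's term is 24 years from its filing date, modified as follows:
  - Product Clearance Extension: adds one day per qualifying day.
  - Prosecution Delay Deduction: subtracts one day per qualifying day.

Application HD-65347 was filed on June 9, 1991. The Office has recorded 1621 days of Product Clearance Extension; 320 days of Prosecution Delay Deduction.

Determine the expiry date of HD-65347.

2018-12-31

Base term: filing date + 24 years → 9 June 2015.
Product Clearance Extension: +1621 days → 16 November 2019.
Prosecution Delay Deduction: −320 days → 31 December 2018.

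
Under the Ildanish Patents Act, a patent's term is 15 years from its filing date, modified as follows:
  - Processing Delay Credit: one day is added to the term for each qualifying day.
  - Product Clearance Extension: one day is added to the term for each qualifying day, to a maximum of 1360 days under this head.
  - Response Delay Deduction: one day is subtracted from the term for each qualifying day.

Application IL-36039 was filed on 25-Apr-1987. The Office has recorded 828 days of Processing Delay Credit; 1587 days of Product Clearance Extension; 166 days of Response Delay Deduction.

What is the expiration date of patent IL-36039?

Base term: filing date + 15 years → 25 April 2002.
Processing Delay Credit: +828 days → 31 July 2004.
Product Clearance Extension: 1587 days claimed exceeds the 1360-day cap, so +1360 days → 21 April 2008.
Response Delay Deduction: −166 days → 7 November 2007.

November 7, 2007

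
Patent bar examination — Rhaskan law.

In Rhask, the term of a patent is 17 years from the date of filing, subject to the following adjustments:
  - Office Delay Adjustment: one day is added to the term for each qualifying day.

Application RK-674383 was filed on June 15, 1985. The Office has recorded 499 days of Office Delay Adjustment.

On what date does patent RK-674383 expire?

Base term: filing date + 17 years → 15 June 2002.
Office Delay Adjustment: +499 days → 27 October 2003.

2003-10-27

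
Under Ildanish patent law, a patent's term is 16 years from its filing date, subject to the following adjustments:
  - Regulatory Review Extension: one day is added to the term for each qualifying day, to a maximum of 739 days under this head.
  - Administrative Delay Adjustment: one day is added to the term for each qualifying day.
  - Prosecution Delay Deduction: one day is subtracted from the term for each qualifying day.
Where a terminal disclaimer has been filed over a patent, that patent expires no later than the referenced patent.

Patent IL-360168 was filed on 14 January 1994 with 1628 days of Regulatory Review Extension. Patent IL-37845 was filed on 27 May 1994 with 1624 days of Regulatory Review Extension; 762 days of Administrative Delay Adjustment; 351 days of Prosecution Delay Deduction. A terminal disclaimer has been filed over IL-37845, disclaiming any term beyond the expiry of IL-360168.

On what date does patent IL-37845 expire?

Natural term of IL-37845:
  Base: filing + 16 years → 27 May 2010.
  Regulatory Review Extension: 1624 days claimed exceeds the 739-day cap, so +739 days → 4 June 2012.
  Administrative Delay Adjustment: +762 days → 6 July 2014.
  Prosecution Delay Deduction: −351 days → 20 July 2013.
Expiry of referenced patent IL-360168:
  Base: filing + 16 years → 14 January 2010.
  Regulatory Review Extension: 1628 days claimed exceeds the 739-day cap, so +739 days → 23 January 2012.
Terminal disclaimer: IL-37845 expires on the earlier of 20 July 2013 and 23 January 2012.

2012-01-23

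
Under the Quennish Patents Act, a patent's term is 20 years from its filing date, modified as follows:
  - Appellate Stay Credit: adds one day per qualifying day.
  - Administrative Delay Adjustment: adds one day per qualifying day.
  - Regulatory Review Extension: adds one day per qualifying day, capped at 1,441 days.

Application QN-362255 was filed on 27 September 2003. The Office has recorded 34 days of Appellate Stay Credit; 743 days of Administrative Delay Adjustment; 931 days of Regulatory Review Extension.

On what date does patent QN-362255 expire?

2028-05-31

Base term: filing date + 20 years → 27 September 2023.
Appellate Stay Credit: +34 days → 31 October 2023.
Administrative Delay Adjustment: +743 days → 12 November 2025.
Regulatory Review Extension: 931 days (within the 1441-day cap) → +931 days → 31 May 2028.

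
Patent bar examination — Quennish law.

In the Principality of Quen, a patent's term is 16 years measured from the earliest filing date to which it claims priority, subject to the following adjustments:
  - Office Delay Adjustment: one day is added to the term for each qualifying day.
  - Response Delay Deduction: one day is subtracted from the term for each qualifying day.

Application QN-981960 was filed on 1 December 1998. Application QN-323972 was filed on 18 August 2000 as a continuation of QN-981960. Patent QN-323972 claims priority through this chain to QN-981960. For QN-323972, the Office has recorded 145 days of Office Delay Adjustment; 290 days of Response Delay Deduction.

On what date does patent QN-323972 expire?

Earliest priority filing: 1 December 1998.
Base term: 1 December 1998 + 16 years → 1 December 2014.
Office Delay Adjustment: +145 days → 25 April 2015.
Response Delay Deduction: −290 days → 9 July 2014.

2014-07-09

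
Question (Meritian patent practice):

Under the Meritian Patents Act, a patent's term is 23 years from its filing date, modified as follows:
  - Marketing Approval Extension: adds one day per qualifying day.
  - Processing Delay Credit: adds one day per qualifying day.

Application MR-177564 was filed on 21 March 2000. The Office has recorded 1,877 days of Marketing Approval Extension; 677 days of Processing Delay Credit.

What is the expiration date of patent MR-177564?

March 18, 2030

Base term: filing date + 23 years → 21 March 2023.
Marketing Approval Extension: +1877 days → 10 May 2028.
Processing Delay Credit: +677 days → 18 March 2030.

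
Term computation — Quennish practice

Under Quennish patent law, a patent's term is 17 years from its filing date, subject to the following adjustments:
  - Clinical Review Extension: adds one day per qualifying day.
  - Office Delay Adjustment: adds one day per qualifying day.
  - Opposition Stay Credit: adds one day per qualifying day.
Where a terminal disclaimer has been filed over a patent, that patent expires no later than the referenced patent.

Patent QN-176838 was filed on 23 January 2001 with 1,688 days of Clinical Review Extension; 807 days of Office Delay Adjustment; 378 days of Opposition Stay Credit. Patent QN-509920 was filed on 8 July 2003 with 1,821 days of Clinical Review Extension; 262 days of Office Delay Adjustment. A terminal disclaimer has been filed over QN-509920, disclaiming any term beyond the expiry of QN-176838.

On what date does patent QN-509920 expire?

December 5, 2025

Natural term of QN-509920:
  Base: filing + 17 years → 8 July 2020.
  Clinical Review Extension: +1821 days → 3 July 2025.
  Office Delay Adjustment: +262 days → 22 March 2026.
Expiry of referenced patent QN-176838:
  Base: filing + 17 years → 23 January 2018.
  Clinical Review Extension: +1688 days → 7 September 2022.
  Office Delay Adjustment: +807 days → 22 November 2024.
  Opposition Stay Credit: +378 days → 5 December 2025.
Terminal disclaimer: QN-509920 expires on the earlier of 22 March 2026 and 5 December 2025.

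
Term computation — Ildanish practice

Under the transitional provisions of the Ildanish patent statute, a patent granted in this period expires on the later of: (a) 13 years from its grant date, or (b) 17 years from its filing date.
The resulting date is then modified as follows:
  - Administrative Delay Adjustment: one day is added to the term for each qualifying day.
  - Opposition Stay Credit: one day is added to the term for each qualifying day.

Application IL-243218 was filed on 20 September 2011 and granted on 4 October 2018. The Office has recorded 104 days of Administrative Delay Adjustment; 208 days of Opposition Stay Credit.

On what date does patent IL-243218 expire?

(a) grant + 13 years → 4 October 2031.
(b) filing + 17 years → 20 September 2028.
Later of the two: 4 October 2031.
Administrative Delay Adjustment: +104 days → 16 January 2032.
Opposition Stay Credit: +208 days → 11 August 2032.

2032-08-11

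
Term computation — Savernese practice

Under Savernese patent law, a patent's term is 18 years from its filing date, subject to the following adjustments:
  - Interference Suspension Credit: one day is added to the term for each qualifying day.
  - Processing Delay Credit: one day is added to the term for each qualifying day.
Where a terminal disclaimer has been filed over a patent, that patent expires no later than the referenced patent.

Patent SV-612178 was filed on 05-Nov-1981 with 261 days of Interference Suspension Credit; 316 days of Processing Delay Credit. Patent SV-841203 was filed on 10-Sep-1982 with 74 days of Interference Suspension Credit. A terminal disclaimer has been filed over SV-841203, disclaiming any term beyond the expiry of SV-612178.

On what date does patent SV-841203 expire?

2000-11-23

Natural term of SV-841203:
  Base: filing + 18 years → 10 September 2000.
  Interference Suspension Credit: +74 days → 23 November 2000.
Expiry of referenced patent SV-612178:
  Base: filing + 18 years → 5 November 1999.
  Interference Suspension Credit: +261 days → 23 July 2000.
  Processing Delay Credit: +316 days → 4 June 2001.
Terminal disclaimer: SV-841203 expires on the earlier of 23 November 2000 and 4 June 2001.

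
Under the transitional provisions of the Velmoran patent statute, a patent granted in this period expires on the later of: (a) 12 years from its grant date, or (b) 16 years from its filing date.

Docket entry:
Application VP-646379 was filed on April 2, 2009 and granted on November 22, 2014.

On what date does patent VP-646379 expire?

(a) grant + 12 years → 22 November 2026.
(b) filing + 16 years → 2 April 2025.
Later of the two: 22 November 2026.

November 22, 2026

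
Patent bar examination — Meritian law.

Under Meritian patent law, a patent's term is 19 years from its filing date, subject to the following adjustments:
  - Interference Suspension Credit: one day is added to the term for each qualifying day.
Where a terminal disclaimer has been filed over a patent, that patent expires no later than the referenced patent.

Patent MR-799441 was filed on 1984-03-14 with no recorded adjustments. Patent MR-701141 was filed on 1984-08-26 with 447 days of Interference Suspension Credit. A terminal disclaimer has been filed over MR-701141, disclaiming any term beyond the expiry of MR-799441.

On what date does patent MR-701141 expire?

March 14, 2003

Natural term of MR-701141:
  Base: filing + 19 years → 26 August 2003.
  Interference Suspension Credit: +447 days → 15 November 2004.
Expiry of referenced patent MR-799441:
  Base: filing + 19 years → 14 March 2003.
Terminal disclaimer: MR-701141 expires on the earlier of 15 November 2004 and 14 March 2003.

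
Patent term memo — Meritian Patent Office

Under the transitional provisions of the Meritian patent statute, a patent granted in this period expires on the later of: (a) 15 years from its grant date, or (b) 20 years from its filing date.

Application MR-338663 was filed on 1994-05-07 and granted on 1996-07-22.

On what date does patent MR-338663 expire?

(a) grant + 15 years → 22 July 2011.
(b) filing + 20 years → 7 May 2014.
Later of the two: 7 May 2014.

2014-05-07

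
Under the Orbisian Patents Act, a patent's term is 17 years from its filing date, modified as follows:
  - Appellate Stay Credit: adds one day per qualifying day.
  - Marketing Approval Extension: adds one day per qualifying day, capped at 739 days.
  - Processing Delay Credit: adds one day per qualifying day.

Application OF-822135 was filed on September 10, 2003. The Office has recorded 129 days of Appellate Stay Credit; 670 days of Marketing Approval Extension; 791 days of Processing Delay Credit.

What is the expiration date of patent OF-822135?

January 17, 2025

Base term: filing date + 17 years → 10 September 2020.
Appellate Stay Credit: +129 days → 17 January 2021.
Marketing Approval Extension: 670 days (within the 739-day cap) → +670 days → 18 November 2022.
Processing Delay Credit: +791 days → 17 January 2025.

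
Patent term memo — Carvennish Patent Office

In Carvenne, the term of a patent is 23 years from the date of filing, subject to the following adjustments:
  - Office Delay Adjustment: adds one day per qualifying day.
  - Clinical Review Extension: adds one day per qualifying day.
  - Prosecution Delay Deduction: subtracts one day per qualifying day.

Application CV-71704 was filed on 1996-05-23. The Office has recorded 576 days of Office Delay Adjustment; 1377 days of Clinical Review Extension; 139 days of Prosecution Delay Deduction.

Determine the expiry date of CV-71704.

2024-05-10

Base term: filing date + 23 years → 23 May 2019.
Office Delay Adjustment: +576 days → 19 December 2020.
Clinical Review Extension: +1377 days → 26 September 2024.
Prosecution Delay Deduction: −139 days → 10 May 2024.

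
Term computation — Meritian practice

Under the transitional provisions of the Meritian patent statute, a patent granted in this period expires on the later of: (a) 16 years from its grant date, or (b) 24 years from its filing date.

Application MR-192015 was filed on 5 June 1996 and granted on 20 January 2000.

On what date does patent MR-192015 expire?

June 5, 2020

(a) grant + 16 years → 20 January 2016.
(b) filing + 24 years → 5 June 2020.
Later of the two: 5 June 2020.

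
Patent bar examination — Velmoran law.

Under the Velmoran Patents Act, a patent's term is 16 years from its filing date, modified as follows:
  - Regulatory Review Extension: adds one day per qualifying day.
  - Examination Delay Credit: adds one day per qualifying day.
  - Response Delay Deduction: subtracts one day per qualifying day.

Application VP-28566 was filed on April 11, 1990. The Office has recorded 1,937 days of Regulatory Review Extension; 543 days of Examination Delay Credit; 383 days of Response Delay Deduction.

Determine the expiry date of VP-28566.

January 7, 2012

Base term: filing date + 16 years → 11 April 2006.
Regulatory Review Extension: +1937 days → 31 July 2011.
Examination Delay Credit: +543 days → 24 January 2013.
Response Delay Deduction: −383 days → 7 January 2012.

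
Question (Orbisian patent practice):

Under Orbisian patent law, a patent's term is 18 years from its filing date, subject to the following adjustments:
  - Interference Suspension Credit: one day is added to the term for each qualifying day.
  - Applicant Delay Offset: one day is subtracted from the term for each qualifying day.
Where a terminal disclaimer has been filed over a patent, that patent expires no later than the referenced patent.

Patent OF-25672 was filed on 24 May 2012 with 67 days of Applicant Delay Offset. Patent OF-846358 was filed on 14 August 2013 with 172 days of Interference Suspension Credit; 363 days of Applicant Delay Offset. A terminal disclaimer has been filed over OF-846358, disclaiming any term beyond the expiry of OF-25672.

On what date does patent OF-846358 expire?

March 18, 2030

Natural term of OF-846358:
  Base: filing + 18 years → 14 August 2031.
  Interference Suspension Credit: +172 days → 2 February 2032.
  Applicant Delay Offset: −363 days → 4 February 2031.
Expiry of referenced patent OF-25672:
  Base: filing + 18 years → 24 May 2030.
  Applicant Delay Offset: −67 days → 18 March 2030.
Terminal disclaimer: OF-846358 expires on the earlier of 4 February 2031 and 18 March 2030.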